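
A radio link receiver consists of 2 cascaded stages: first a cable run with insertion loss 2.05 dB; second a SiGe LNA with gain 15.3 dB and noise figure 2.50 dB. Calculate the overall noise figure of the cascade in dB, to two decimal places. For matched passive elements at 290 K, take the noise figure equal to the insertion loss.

4.55 dB

Convert to linear (a loss of L dB is a gain of −L dB): F_i = 10^(NF_i/10), G_i = 10^(G_i,dB/10)
  Stage 1: F_1 = 10^(2.05/10) = 1.603, G_1 = 10^(−2.05/10) = 0.6237
  Stage 2: F_2 = 10^(2.50/10) = 1.778, G_2 = 10^(15.3/10) = 33.88
Friis cascade:
  F = 1.603 + (1.778 − 1)/0.6237 = 2.851
NF = 10 log₁₀(2.851) = 4.55 dB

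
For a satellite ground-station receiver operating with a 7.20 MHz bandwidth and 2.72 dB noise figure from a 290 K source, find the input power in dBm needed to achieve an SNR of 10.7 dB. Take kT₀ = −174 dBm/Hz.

−92.0 dBm

Sensitivity = −174 + 10 log₁₀(B) + NF + SNR_min
= −174 + 68.57 + 2.72 + 10.7
= −92.01 dBm → −92.0 dBm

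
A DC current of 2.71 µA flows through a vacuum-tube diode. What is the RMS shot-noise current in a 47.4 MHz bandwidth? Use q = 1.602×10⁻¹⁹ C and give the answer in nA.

6.42 nA

I_n = √(2qI·B)
2qI·B = 2 × 1.602×10⁻¹⁹ × 2.71×10⁻⁶ × 4.74×10⁷ = 4.12×10⁻¹⁷ A²
I_n = √(4.12×10⁻¹⁷) = 6.42×10⁻⁹ A = 6.42 nA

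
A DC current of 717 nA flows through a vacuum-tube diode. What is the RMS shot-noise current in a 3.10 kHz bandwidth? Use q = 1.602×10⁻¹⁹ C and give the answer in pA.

26.7 pA

I_n = √(2qI·B)
2qI·B = 2 × 1.602×10⁻¹⁹ × 7.17×10⁻⁷ × 3.10×10³ = 7.12×10⁻²² A²
I_n = √(7.12×10⁻²²) = 2.67×10⁻¹¹ A = 26.7 pA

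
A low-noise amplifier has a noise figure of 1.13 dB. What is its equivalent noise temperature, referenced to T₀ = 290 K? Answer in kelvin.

F = 10^(1.13/10) = 1.29718
T_e = (F − 1)·T₀ = (1.29718 − 1) × 290 = 86.2 K

86.2 K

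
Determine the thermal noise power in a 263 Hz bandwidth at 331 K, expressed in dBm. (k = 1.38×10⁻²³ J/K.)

−149.2 dBm

P_n = kTB = 1.38×10⁻²³ × 331 × 2.63×10² = 1.20×10⁻¹⁸ W
In dBm: 10 log₁₀(1.20×10⁻¹⁸ / 10⁻³) = −149.2 dBm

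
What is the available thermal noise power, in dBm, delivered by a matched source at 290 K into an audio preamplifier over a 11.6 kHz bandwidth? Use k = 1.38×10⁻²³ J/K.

P_n = kTB = 1.38×10⁻²³ × 290 × 1.16×10⁴ = 4.64×10⁻¹⁷ W
In dBm: 10 log₁₀(4.64×10⁻¹⁷ / 10⁻³) = −133.3 dBm

−133.3 dBm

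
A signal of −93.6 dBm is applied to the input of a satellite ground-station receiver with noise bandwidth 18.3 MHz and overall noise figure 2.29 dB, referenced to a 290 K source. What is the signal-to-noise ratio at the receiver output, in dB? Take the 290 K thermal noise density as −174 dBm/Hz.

5.5 dB

Noise floor: N = −174 + 10 log₁₀(B) + NF
10 log₁₀(1.83×10⁷) = 72.62 dB
N = −174 + 72.62 + 2.29 = −99.09 dBm
SNR = P_sig − N = −93.6 − (−99.09) = 5.49 dB → 5.5 dB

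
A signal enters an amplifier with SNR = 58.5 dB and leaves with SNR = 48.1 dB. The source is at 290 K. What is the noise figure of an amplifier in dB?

NF (dB) = SNR_in(dB) − SNR_out(dB) when the source is at T₀
NF = 58.5 − 48.1 = 10.4 dB

10.4 dB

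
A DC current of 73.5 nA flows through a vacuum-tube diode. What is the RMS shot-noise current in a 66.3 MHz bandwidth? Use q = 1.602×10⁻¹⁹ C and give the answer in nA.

1.25 nA

I_n = √(2qI·B)
2qI·B = 2 × 1.602×10⁻¹⁹ × 7.35×10⁻⁸ × 6.63×10⁷ = 1.56×10⁻¹⁸ A²
I_n = √(1.56×10⁻¹⁸) = 1.25×10⁻⁹ A = 1.25 nA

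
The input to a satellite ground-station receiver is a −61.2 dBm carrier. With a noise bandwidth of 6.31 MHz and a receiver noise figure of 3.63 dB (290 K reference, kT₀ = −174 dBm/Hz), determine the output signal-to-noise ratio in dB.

Noise floor: N = −174 + 10 log₁₀(B) + NF
10 log₁₀(6.31×10⁶) = 68 dB
N = −174 + 68 + 3.63 = −102.37 dBm
SNR = P_sig − N = −61.2 − (−102.37) = 41.17 dB → 41.2 dB

41.2 dB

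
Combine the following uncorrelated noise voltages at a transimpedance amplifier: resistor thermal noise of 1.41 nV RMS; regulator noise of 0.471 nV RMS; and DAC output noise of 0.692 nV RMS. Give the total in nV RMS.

Uncorrelated sources add in power (mean-square): V_tot = √(ΣV_i²)
V_tot = √[(1.41×10⁻⁹)² + (4.71×10⁻¹⁰)² + (6.92×10⁻¹⁰)²] = 1.64×10⁻⁹ V = 1.64 nV

1.64 nV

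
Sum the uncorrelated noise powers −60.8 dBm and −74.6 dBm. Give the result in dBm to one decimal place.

Convert to linear, add, convert back:
P₁ = 8.32×10⁻¹⁰ W, P₂ = 3.47×10⁻¹¹ W
P_tot = 8.66×10⁻¹⁰ W → 10 log₁₀(P_tot / 10⁻³) = −60.6 dBm

−60.6 dBm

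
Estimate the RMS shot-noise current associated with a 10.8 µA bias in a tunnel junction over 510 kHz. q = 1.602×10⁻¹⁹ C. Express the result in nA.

1.33 nA

I_n = √(2qI·B)
2qI·B = 2 × 1.602×10⁻¹⁹ × 1.08×10⁻⁵ × 5.10×10⁵ = 1.76×10⁻¹⁸ A²
I_n = √(1.76×10⁻¹⁸) = 1.33×10⁻⁹ A = 1.33 nA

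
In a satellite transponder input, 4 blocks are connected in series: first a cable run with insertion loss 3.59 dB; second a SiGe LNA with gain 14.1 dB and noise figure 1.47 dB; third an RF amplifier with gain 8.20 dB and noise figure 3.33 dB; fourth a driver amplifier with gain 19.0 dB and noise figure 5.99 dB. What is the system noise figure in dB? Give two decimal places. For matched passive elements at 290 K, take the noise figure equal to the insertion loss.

5.25 dB

Convert to linear (a loss of L dB is a gain of −L dB): F_i = 10^(NF_i/10), G_i = 10^(G_i,dB/10)
  Stage 1: F_1 = 10^(3.59/10) = 2.286, G_1 = 10^(−3.59/10) = 0.4375
  Stage 2: F_2 = 10^(1.47/10) = 1.403, G_2 = 10^(14.1/10) = 25.70
  Stage 3: F_3 = 10^(3.33/10) = 2.153, G_3 = 10^(8.20/10) = 6.607
  Stage 4: F_4 = 10^(5.99/10) = 3.972, G_4 = 10^(19.0/10) = 79.43
Friis cascade:
  F = 2.286 + (1.403 − 1)/0.4375 + (2.153 − 1)/11.25 + (3.972 − 1)/74.30 = 3.349
NF = 10 log₁₀(3.349) = 5.25 dB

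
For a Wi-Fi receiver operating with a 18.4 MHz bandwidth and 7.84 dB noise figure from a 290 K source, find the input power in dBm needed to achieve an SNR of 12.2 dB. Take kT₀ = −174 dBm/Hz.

−81.3 dBm

Sensitivity = −174 + 10 log₁₀(B) + NF + SNR_min
= −174 + 72.65 + 7.84 + 12.2
= −81.31 dBm → −81.3 dBm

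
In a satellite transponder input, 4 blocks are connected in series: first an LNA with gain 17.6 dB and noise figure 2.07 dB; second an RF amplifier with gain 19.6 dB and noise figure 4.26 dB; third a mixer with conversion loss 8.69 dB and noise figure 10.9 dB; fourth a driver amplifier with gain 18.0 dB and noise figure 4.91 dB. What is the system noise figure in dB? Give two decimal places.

2.16 dB

Convert to linear (a loss of L dB is a gain of −L dB): F_i = 10^(NF_i/10), G_i = 10^(G_i,dB/10)
  Stage 1: F_1 = 10^(2.07/10) = 1.611, G_1 = 10^(17.6/10) = 57.54
  Stage 2: F_2 = 10^(4.26/10) = 2.667, G_2 = 10^(19.6/10) = 91.20
  Stage 3: F_3 = 10^(10.9/10) = 12.30, G_3 = 10^(−8.69/10) = 0.1352
  Stage 4: F_4 = 10^(4.91/10) = 3.097, G_4 = 10^(18.0/10) = 63.10
Friis cascade:
  F = 1.611 + (2.667 − 1)/57.54 + (12.30 − 1)/5248 + (3.097 − 1)/709.6 = 1.645
NF = 10 log₁₀(1.645) = 2.16 dB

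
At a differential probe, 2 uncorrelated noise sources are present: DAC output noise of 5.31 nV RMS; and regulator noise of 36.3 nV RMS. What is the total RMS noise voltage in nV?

36.7 nV

Uncorrelated sources add in power (mean-square): V_tot = √(ΣV_i²)
V_tot = √[(5.31×10⁻⁹)² + (3.63×10⁻⁸)²] = 3.67×10⁻⁸ V = 36.7 nV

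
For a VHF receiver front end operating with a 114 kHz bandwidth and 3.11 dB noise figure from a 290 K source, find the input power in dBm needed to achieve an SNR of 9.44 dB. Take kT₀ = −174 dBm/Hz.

Sensitivity = −174 + 10 log₁₀(B) + NF + SNR_min
= −174 + 50.57 + 3.11 + 9.44
= −110.88 dBm → −110.9 dBm

−110.9 dBm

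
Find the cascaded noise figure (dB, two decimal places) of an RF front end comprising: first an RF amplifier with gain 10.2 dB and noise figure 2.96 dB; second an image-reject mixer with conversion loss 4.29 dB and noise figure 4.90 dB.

3.38 dB

Convert to linear (a loss of L dB is a gain of −L dB): F_i = 10^(NF_i/10), G_i = 10^(G_i,dB/10)
  Stage 1: F_1 = 10^(2.96/10) = 1.977, G_1 = 10^(10.2/10) = 10.47
  Stage 2: F_2 = 10^(4.90/10) = 3.090, G_2 = 10^(−4.29/10) = 0.3724
Friis cascade:
  F = 1.977 + (3.090 − 1)/10.47 = 2.177
NF = 10 log₁₀(2.177) = 3.38 dB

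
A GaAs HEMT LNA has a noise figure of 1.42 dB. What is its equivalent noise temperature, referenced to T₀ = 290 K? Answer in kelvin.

112 K

F = 10^(1.42/10) = 1.38676
T_e = (F − 1)·T₀ = (1.38676 − 1) × 290 = 112 K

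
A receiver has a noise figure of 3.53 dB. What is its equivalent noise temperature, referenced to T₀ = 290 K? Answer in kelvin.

364 K

F = 10^(3.53/10) = 2.25424
T_e = (F − 1)·T₀ = (2.25424 − 1) × 290 = 364 K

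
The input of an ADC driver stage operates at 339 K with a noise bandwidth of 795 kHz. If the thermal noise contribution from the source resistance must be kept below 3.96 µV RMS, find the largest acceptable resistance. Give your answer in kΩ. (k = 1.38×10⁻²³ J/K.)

1.05 kΩ

Johnson–Nyquist: V_n = √(4kTRB) ⇒ R = V_n² / (4kTB)
4kTB = 4 × 1.38×10⁻²³ × 339 × 7.95×10⁵ = 1.49×10⁻¹⁴
R = (3.96×10⁻⁶)² / 1.49×10⁻¹⁴ = 1.05×10³ Ω = 1.05 kΩ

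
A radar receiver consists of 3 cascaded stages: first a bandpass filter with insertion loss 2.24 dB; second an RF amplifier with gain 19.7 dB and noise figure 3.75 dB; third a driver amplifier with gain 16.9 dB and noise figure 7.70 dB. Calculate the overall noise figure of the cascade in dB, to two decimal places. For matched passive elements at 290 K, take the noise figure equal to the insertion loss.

Convert to linear (a loss of L dB is a gain of −L dB): F_i = 10^(NF_i/10), G_i = 10^(G_i,dB/10)
  Stage 1: F_1 = 10^(2.24/10) = 1.675, G_1 = 10^(−2.24/10) = 0.5970
  Stage 2: F_2 = 10^(3.75/10) = 2.371, G_2 = 10^(19.7/10) = 93.33
  Stage 3: F_3 = 10^(7.70/10) = 5.888, G_3 = 10^(16.9/10) = 48.98
Friis cascade:
  F = 1.675 + (2.371 − 1)/0.5970 + (5.888 − 1)/55.72 = 4.060
NF = 10 log₁₀(4.060) = 6.08 dB

6.08 dB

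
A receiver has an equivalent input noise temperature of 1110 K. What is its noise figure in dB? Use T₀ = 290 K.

6.84 dB

F = 1 + T_e/T₀ = 1 + 1110/290 = 4.82759
NF = 10 log₁₀(4.82759) = 6.84 dB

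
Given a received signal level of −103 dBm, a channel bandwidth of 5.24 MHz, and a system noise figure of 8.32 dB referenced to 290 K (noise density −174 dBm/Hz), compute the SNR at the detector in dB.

Noise floor: N = −174 + 10 log₁₀(B) + NF
10 log₁₀(5.24×10⁶) = 67.19 dB
N = −174 + 67.19 + 8.32 = −98.49 dBm
SNR = P_sig − N = −103 − (−98.49) = −4.51 dB → −4.5 dB

−4.5 dB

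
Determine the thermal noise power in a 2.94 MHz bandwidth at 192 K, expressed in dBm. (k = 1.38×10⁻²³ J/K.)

P_n = kTB = 1.38×10⁻²³ × 192 × 2.94×10⁶ = 7.79×10⁻¹⁵ W
In dBm: 10 log₁₀(7.79×10⁻¹⁵ / 10⁻³) = −111.1 dBm

−111.1 dBm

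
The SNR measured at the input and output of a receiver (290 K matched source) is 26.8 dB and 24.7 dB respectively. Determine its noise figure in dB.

NF (dB) = SNR_in(dB) − SNR_out(dB) when the source is at T₀
NF = 26.8 − 24.7 = 2.1 dB

2.1 dB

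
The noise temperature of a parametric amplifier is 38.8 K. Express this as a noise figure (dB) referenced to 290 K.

0.545 dB

F = 1 + T_e/T₀ = 1 + 38.8/290 = 1.13379
NF = 10 log₁₀(1.13379) = 0.545 dB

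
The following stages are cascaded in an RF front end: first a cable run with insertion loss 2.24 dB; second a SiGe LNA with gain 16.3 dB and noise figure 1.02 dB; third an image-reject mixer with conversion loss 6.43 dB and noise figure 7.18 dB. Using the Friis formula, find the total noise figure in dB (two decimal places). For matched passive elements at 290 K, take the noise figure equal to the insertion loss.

Convert to linear (a loss of L dB is a gain of −L dB): F_i = 10^(NF_i/10), G_i = 10^(G_i,dB/10)
  Stage 1: F_1 = 10^(2.24/10) = 1.675, G_1 = 10^(−2.24/10) = 0.5970
  Stage 2: F_2 = 10^(1.02/10) = 1.265, G_2 = 10^(16.3/10) = 42.66
  Stage 3: F_3 = 10^(7.18/10) = 5.224, G_3 = 10^(−6.43/10) = 0.2275
Friis cascade:
  F = 1.675 + (1.265 − 1)/0.5970 + (5.224 − 1)/25.47 = 2.284
NF = 10 log₁₀(2.284) = 3.59 dB

3.59 dB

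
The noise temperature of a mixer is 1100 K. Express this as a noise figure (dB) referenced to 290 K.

F = 1 + T_e/T₀ = 1 + 1100/290 = 4.7931
NF = 10 log₁₀(4.7931) = 6.81 dB

6.81 dB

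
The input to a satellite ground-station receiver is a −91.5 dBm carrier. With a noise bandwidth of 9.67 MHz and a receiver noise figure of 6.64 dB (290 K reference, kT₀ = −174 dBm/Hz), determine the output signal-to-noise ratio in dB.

Noise floor: N = −174 + 10 log₁₀(B) + NF
10 log₁₀(9.67×10⁶) = 69.85 dB
N = −174 + 69.85 + 6.64 = −97.51 dBm
SNR = P_sig − N = −91.5 − (−97.51) = 6.01 dB → 6.0 dB

6.0 dB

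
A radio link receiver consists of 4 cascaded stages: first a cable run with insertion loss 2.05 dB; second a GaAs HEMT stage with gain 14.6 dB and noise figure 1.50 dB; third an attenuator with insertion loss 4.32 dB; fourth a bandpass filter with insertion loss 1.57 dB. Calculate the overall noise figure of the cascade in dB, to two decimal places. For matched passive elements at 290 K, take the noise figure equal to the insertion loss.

3.85 dB

Convert to linear (a loss of L dB is a gain of −L dB): F_i = 10^(NF_i/10), G_i = 10^(G_i,dB/10)
  Stage 1: F_1 = 10^(2.05/10) = 1.603, G_1 = 10^(−2.05/10) = 0.6237
  Stage 2: F_2 = 10^(1.50/10) = 1.413, G_2 = 10^(14.6/10) = 28.84
  Stage 3: F_3 = 10^(4.32/10) = 2.704, G_3 = 10^(−4.32/10) = 0.3698
  Stage 4: F_4 = 10^(1.57/10) = 1.435, G_4 = 10^(−1.57/10) = 0.6966
Friis cascade:
  F = 1.603 + (1.413 − 1)/0.6237 + (2.704 − 1)/17.99 + (1.435 − 1)/6.653 = 2.425
NF = 10 log₁₀(2.425) = 3.85 dB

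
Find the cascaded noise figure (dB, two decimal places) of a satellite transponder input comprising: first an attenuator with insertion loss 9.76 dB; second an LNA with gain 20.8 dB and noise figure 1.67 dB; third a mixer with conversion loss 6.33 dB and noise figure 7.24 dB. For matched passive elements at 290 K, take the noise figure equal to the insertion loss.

Convert to linear (a loss of L dB is a gain of −L dB): F_i = 10^(NF_i/10), G_i = 10^(G_i,dB/10)
  Stage 1: F_1 = 10^(9.76/10) = 9.462, G_1 = 10^(−9.76/10) = 0.1057
  Stage 2: F_2 = 10^(1.67/10) = 1.469, G_2 = 10^(20.8/10) = 120.2
  Stage 3: F_3 = 10^(7.24/10) = 5.297, G_3 = 10^(−6.33/10) = 0.2328
Friis cascade:
  F = 9.462 + (1.469 − 1)/0.1057 + (5.297 − 1)/12.71 = 14.24
NF = 10 log₁₀(14.24) = 11.53 dB

11.53 dB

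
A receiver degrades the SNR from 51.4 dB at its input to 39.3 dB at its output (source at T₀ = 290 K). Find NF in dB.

NF (dB) = SNR_in(dB) − SNR_out(dB) when the source is at T₀
NF = 51.4 − 39.3 = 12.1 dB

12.1 dB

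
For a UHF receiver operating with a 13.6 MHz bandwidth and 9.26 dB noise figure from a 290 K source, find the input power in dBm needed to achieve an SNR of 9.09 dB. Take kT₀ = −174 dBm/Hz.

−84.3 dBm

Sensitivity = −174 + 10 log₁₀(B) + NF + SNR_min
= −174 + 71.34 + 9.26 + 9.09
= −84.31 dBm → −84.3 dBm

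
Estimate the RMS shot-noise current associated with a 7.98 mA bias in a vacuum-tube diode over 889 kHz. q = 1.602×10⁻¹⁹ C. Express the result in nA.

I_n = √(2qI·B)
2qI·B = 2 × 1.602×10⁻¹⁹ × 7.98×10⁻³ × 8.89×10⁵ = 2.27×10⁻¹⁵ A²
I_n = √(2.27×10⁻¹⁵) = 4.77×10⁻⁸ A = 47.7 nA

47.7 nA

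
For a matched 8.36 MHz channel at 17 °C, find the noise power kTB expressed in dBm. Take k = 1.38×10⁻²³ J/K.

−104.8 dBm

T = 17 °C + 273.15 = 290.15 K
P_n = kTB = 1.38×10⁻²³ × 290.15 × 8.36×10⁶ = 3.35×10⁻¹⁴ W
In dBm: 10 log₁₀(3.35×10⁻¹⁴ / 10⁻³) = −104.8 dBm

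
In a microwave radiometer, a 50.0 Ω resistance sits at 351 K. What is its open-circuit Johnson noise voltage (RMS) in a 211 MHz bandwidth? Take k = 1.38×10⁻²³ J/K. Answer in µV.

V_n = √(4kTRB)
4kTRB = 4 × 1.38×10⁻²³ × 351 × 5.00×10¹ × 2.11×10⁸ = 2.04×10⁻¹⁰ V²
V_n = √(2.04×10⁻¹⁰) = 1.43×10⁻⁵ V = 14.3 µV

14.3 µV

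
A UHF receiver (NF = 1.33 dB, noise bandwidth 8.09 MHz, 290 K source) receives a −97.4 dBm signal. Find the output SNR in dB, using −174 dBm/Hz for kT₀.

6.2 dB

Noise floor: N = −174 + 10 log₁₀(B) + NF
10 log₁₀(8.09×10⁶) = 69.08 dB
N = −174 + 69.08 + 1.33 = −103.59 dBm
SNR = P_sig − N = −97.4 − (−103.59) = 6.19 dB → 6.2 dB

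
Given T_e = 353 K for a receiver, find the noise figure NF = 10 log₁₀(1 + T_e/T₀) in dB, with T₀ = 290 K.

3.46 dB

F = 1 + T_e/T₀ = 1 + 353/290 = 2.21724
NF = 10 log₁₀(2.21724) = 3.46 dB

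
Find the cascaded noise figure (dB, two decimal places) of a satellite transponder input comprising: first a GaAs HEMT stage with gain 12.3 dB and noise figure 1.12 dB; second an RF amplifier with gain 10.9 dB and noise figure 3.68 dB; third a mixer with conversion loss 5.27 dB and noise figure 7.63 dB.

Convert to linear (a loss of L dB is a gain of −L dB): F_i = 10^(NF_i/10), G_i = 10^(G_i,dB/10)
  Stage 1: F_1 = 10^(1.12/10) = 1.294, G_1 = 10^(12.3/10) = 16.98
  Stage 2: F_2 = 10^(3.68/10) = 2.333, G_2 = 10^(10.9/10) = 12.30
  Stage 3: F_3 = 10^(7.63/10) = 5.794, G_3 = 10^(−5.27/10) = 0.2972
Friis cascade:
  F = 1.294 + (2.333 − 1)/16.98 + (5.794 − 1)/208.9 = 1.396
NF = 10 log₁₀(1.396) = 1.45 dB

1.45 dB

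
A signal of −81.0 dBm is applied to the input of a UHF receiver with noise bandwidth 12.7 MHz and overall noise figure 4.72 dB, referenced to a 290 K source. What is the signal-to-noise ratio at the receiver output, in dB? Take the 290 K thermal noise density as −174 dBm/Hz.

17.2 dB

Noise floor: N = −174 + 10 log₁₀(B) + NF
10 log₁₀(1.27×10⁷) = 71.04 dB
N = −174 + 71.04 + 4.72 = −98.24 dBm
SNR = P_sig − N = −81.0 − (−98.24) = 17.24 dB → 17.2 dB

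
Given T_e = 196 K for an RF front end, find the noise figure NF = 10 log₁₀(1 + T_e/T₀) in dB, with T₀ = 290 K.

F = 1 + T_e/T₀ = 1 + 196/290 = 1.67586
NF = 10 log₁₀(1.67586) = 2.24 dB

2.24 dB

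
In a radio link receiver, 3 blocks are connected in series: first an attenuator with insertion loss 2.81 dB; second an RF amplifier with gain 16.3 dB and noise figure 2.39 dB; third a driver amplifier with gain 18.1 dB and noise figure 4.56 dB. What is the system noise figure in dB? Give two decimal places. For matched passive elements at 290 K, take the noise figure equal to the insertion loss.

Convert to linear (a loss of L dB is a gain of −L dB): F_i = 10^(NF_i/10), G_i = 10^(G_i,dB/10)
  Stage 1: F_1 = 10^(2.81/10) = 1.910, G_1 = 10^(−2.81/10) = 0.5236
  Stage 2: F_2 = 10^(2.39/10) = 1.734, G_2 = 10^(16.3/10) = 42.66
  Stage 3: F_3 = 10^(4.56/10) = 2.858, G_3 = 10^(18.1/10) = 64.57
Friis cascade:
  F = 1.910 + (1.734 − 1)/0.5236 + (2.858 − 1)/22.34 = 3.394
NF = 10 log₁₀(3.394) = 5.31 dB

5.31 dB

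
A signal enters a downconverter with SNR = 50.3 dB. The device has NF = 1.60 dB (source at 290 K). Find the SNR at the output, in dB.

48.70 dB

By definition F = SNR_in/SNR_out, so in dB: SNR_out = SNR_in − NF
SNR_out = 50.3 − 1.60 = 48.70 dB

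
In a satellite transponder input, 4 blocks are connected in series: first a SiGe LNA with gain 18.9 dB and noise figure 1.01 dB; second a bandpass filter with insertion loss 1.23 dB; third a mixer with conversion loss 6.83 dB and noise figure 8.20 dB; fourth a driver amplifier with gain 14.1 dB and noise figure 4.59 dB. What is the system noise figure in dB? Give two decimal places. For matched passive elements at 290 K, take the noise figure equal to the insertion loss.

1.81 dB

Convert to linear (a loss of L dB is a gain of −L dB): F_i = 10^(NF_i/10), G_i = 10^(G_i,dB/10)
  Stage 1: F_1 = 10^(1.01/10) = 1.262, G_1 = 10^(18.9/10) = 77.62
  Stage 2: F_2 = 10^(1.23/10) = 1.327, G_2 = 10^(−1.23/10) = 0.7534
  Stage 3: F_3 = 10^(8.20/10) = 6.607, G_3 = 10^(−6.83/10) = 0.2075
  Stage 4: F_4 = 10^(4.59/10) = 2.877, G_4 = 10^(14.1/10) = 25.70
Friis cascade:
  F = 1.262 + (1.327 − 1)/77.62 + (6.607 − 1)/58.48 + (2.877 − 1)/12.13 = 1.517
NF = 10 log₁₀(1.517) = 1.81 dB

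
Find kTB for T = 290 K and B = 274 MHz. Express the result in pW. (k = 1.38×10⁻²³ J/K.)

1.10 pW

P_n = kTB = 1.38×10⁻²³ × 290 × 2.74×10⁸ = 1.10×10⁻¹² W = 1.10 pW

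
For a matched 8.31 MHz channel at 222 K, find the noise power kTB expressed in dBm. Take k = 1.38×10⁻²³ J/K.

P_n = kTB = 1.38×10⁻²³ × 222 × 8.31×10⁶ = 2.55×10⁻¹⁴ W
In dBm: 10 log₁₀(2.55×10⁻¹⁴ / 10⁻³) = −105.9 dBm

−105.9 dBm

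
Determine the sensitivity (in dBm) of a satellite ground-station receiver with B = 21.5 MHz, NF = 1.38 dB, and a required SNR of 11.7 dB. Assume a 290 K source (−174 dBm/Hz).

Sensitivity = −174 + 10 log₁₀(B) + NF + SNR_min
= −174 + 73.32 + 1.38 + 11.7
= −87.60 dBm → −87.6 dBm

−87.6 dBm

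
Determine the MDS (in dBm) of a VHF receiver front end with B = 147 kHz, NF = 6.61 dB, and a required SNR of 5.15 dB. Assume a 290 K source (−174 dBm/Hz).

−110.6 dBm

Sensitivity = −174 + 10 log₁₀(B) + NF + SNR_min
= −174 + 51.67 + 6.61 + 5.15
= −110.57 dBm → −110.6 dBm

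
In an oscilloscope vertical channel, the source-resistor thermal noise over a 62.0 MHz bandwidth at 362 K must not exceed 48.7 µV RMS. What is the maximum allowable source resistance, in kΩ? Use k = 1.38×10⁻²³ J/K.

1.91 kΩ

Johnson–Nyquist: V_n = √(4kTRB) ⇒ R = V_n² / (4kTB)
4kTB = 4 × 1.38×10⁻²³ × 362 × 6.20×10⁷ = 1.24×10⁻¹²
R = (4.87×10⁻⁵)² / 1.24×10⁻¹² = 1.91×10³ Ω = 1.91 kΩ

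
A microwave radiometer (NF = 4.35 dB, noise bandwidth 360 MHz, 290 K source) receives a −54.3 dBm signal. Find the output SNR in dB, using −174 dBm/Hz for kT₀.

29.8 dB

Noise floor: N = −174 + 10 log₁₀(B) + NF
10 log₁₀(3.60×10⁸) = 85.56 dB
N = −174 + 85.56 + 4.35 = −84.09 dBm
SNR = P_sig − N = −54.3 − (−84.09) = 29.79 dB → 29.8 dB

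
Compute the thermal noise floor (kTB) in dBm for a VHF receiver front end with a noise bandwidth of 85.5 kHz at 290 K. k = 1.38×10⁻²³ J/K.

P_n = kTB = 1.38×10⁻²³ × 290 × 8.55×10⁴ = 3.42×10⁻¹⁶ W
In dBm: 10 log₁₀(3.42×10⁻¹⁶ / 10⁻³) = −124.7 dBm

−124.7 dBm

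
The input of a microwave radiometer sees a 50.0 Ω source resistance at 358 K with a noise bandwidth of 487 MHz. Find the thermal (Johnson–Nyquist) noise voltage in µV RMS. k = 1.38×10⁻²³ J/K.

21.9 µV

V_n = √(4kTRB)
4kTRB = 4 × 1.38×10⁻²³ × 358 × 5.00×10¹ × 4.87×10⁸ = 4.81×10⁻¹⁰ V²
V_n = √(4.81×10⁻¹⁰) = 2.19×10⁻⁵ V = 21.9 µV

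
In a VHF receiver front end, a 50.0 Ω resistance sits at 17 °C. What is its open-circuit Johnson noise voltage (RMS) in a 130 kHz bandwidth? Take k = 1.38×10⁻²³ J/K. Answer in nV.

323 nV

T = 17 °C + 273.15 = 290.15 K
V_n = √(4kTRB)
4kTRB = 4 × 1.38×10⁻²³ × 290.15 × 5.00×10¹ × 1.30×10⁵ = 1.04×10⁻¹³ V²
V_n = √(1.04×10⁻¹³) = 3.23×10⁻⁷ V = 323 nV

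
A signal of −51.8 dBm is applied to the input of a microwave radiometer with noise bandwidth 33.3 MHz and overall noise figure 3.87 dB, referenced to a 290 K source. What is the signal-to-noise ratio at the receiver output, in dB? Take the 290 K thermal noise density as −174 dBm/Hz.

43.1 dB

Noise floor: N = −174 + 10 log₁₀(B) + NF
10 log₁₀(3.33×10⁷) = 75.22 dB
N = −174 + 75.22 + 3.87 = −94.91 dBm
SNR = P_sig − N = −51.8 − (−94.91) = 43.11 dB → 43.1 dB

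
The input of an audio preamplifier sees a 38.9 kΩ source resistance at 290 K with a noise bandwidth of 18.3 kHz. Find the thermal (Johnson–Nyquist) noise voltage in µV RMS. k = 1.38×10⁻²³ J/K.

V_n = √(4kTRB)
4kTRB = 4 × 1.38×10⁻²³ × 290 × 3.89×10⁴ × 1.83×10⁴ = 1.14×10⁻¹¹ V²
V_n = √(1.14×10⁻¹¹) = 3.38×10⁻⁶ V = 3.38 µV

3.38 µV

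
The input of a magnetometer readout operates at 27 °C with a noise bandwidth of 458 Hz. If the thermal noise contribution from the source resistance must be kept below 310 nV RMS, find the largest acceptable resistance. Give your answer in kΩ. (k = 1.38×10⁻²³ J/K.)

12.7 kΩ

T = 27 °C + 273.15 = 300.15 K
Johnson–Nyquist: V_n = √(4kTRB) ⇒ R = V_n² / (4kTB)
4kTB = 4 × 1.38×10⁻²³ × 300.15 × 4.58×10² = 7.59×10⁻¹⁸
R = (3.10×10⁻⁷)² / 7.59×10⁻¹⁸ = 1.27×10⁴ Ω = 12.7 kΩ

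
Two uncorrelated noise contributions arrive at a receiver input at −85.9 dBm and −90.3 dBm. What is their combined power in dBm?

−84.6 dBm

Convert to linear, add, convert back:
P₁ = 2.57×10⁻¹² W, P₂ = 9.33×10⁻¹³ W
P_tot = 3.50×10⁻¹² W → 10 log₁₀(P_tot / 10⁻³) = −84.6 dBm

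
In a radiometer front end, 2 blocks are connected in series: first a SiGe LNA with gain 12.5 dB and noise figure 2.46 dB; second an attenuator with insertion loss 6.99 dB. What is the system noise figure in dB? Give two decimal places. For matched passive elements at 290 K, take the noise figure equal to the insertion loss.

Convert to linear (a loss of L dB is a gain of −L dB): F_i = 10^(NF_i/10), G_i = 10^(G_i,dB/10)
  Stage 1: F_1 = 10^(2.46/10) = 1.762, G_1 = 10^(12.5/10) = 17.78
  Stage 2: F_2 = 10^(6.99/10) = 5.000, G_2 = 10^(−6.99/10) = 0.2000
Friis cascade:
  F = 1.762 + (5.000 − 1)/17.78 = 1.987
NF = 10 log₁₀(1.987) = 2.98 dB

2.98 dB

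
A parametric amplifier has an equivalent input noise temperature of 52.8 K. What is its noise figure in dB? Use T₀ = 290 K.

F = 1 + T_e/T₀ = 1 + 52.8/290 = 1.18207
NF = 10 log₁₀(1.18207) = 0.726 dB

0.726 dB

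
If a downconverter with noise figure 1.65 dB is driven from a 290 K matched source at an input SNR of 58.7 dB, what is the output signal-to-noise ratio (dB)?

By definition F = SNR_in/SNR_out, so in dB: SNR_out = SNR_in − NF
SNR_out = 58.7 − 1.65 = 57.05 dB

57.05 dB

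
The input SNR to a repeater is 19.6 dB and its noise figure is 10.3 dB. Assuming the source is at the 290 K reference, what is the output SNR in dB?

By definition F = SNR_in/SNR_out, so in dB: SNR_out = SNR_in − NF
SNR_out = 19.6 − 10.3 = 9.3 dB

9.3 dB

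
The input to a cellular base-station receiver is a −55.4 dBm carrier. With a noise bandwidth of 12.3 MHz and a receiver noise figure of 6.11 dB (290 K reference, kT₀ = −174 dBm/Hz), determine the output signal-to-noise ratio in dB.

41.6 dB

Noise floor: N = −174 + 10 log₁₀(B) + NF
10 log₁₀(1.23×10⁷) = 70.9 dB
N = −174 + 70.9 + 6.11 = −96.99 dBm
SNR = P_sig − N = −55.4 − (−96.99) = 41.59 dB → 41.6 dB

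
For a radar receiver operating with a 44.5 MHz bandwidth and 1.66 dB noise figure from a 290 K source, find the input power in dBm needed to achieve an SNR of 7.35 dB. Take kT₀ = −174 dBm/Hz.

Sensitivity = −174 + 10 log₁₀(B) + NF + SNR_min
= −174 + 76.48 + 1.66 + 7.35
= −88.51 dBm → −88.5 dBm

−88.5 dBm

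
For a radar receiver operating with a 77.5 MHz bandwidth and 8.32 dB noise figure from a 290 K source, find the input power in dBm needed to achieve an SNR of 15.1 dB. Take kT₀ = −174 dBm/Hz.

−71.7 dBm

Sensitivity = −174 + 10 log₁₀(B) + NF + SNR_min
= −174 + 78.89 + 8.32 + 15.1
= −71.69 dBm → −71.7 dBm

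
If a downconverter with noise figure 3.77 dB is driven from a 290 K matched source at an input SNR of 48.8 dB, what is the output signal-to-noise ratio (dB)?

45.03 dB

By definition F = SNR_in/SNR_out, so in dB: SNR_out = SNR_in − NF
SNR_out = 48.8 − 3.77 = 45.03 dB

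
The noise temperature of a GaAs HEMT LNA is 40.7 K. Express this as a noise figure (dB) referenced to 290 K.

0.570 dB

F = 1 + T_e/T₀ = 1 + 40.7/290 = 1.14034
NF = 10 log₁₀(1.14034) = 0.570 dB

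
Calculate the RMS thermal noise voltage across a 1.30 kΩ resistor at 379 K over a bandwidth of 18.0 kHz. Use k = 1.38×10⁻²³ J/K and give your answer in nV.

V_n = √(4kTRB)
4kTRB = 4 × 1.38×10⁻²³ × 379 × 1.30×10³ × 1.80×10⁴ = 4.90×10⁻¹³ V²
V_n = √(4.90×10⁻¹³) = 7.00×10⁻⁷ V = 700 nV

700 nV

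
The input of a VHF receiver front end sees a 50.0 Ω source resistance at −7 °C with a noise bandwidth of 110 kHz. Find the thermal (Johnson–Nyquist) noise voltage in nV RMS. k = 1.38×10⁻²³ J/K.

T = −7 °C + 273.15 = 266.15 K
V_n = √(4kTRB)
4kTRB = 4 × 1.38×10⁻²³ × 266.15 × 5.00×10¹ × 1.10×10⁵ = 8.08×10⁻¹⁴ V²
V_n = √(8.08×10⁻¹⁴) = 2.84×10⁻⁷ V = 284 nV

284 nV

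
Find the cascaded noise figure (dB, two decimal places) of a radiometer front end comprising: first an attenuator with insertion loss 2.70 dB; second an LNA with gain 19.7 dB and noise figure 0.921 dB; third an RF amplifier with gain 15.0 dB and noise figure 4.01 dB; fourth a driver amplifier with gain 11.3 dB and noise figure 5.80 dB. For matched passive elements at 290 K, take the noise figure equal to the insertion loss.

Convert to linear (a loss of L dB is a gain of −L dB): F_i = 10^(NF_i/10), G_i = 10^(G_i,dB/10)
  Stage 1: F_1 = 10^(2.70/10) = 1.862, G_1 = 10^(−2.70/10) = 0.5370
  Stage 2: F_2 = 10^(0.921/10) = 1.236, G_2 = 10^(19.7/10) = 93.33
  Stage 3: F_3 = 10^(4.01/10) = 2.518, G_3 = 10^(15.0/10) = 31.62
  Stage 4: F_4 = 10^(5.80/10) = 3.802, G_4 = 10^(11.3/10) = 13.49
Friis cascade:
  F = 1.862 + (1.236 − 1)/0.5370 + (2.518 − 1)/50.12 + (3.802 − 1)/1585 = 2.334
NF = 10 log₁₀(2.334) = 3.68 dB

3.68 dB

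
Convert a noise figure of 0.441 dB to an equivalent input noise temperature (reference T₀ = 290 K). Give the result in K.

31.0 K

F = 10^(0.441/10) = 1.10688
T_e = (F − 1)·T₀ = (1.10688 − 1) × 290 = 31.0 K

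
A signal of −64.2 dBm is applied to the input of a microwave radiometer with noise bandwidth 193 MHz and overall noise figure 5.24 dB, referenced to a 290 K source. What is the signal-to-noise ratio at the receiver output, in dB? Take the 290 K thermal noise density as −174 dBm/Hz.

Noise floor: N = −174 + 10 log₁₀(B) + NF
10 log₁₀(1.93×10⁸) = 82.86 dB
N = −174 + 82.86 + 5.24 = −85.90 dBm
SNR = P_sig − N = −64.2 − (−85.90) = 21.70 dB → 21.7 dB

21.7 dB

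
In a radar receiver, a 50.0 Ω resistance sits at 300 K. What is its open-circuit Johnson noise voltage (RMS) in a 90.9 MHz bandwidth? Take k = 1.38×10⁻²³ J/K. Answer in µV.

V_n = √(4kTRB)
4kTRB = 4 × 1.38×10⁻²³ × 300 × 5.00×10¹ × 9.09×10⁷ = 7.53×10⁻¹¹ V²
V_n = √(7.53×10⁻¹¹) = 8.68×10⁻⁶ V = 8.68 µV

8.68 µV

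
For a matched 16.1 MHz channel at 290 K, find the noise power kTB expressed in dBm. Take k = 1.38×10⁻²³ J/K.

P_n = kTB = 1.38×10⁻²³ × 290 × 1.61×10⁷ = 6.44×10⁻¹⁴ W
In dBm: 10 log₁₀(6.44×10⁻¹⁴ / 10⁻³) = −101.9 dBm

−101.9 dBm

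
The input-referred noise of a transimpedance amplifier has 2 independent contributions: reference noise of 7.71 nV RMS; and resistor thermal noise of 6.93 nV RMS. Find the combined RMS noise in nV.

10.4 nV

Uncorrelated sources add in power (mean-square): V_tot = √(ΣV_i²)
V_tot = √[(7.71×10⁻⁹)² + (6.93×10⁻⁹)²] = 1.04×10⁻⁸ V = 10.4 nV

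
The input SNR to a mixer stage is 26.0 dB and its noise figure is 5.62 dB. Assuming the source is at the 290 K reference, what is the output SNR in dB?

20.38 dB

By definition F = SNR_in/SNR_out, so in dB: SNR_out = SNR_in − NF
SNR_out = 26.0 − 5.62 = 20.38 dB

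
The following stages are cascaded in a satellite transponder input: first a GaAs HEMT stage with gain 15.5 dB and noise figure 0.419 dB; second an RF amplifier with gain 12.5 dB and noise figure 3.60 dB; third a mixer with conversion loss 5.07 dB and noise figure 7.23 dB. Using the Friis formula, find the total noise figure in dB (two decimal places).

0.59 dB

Convert to linear (a loss of L dB is a gain of −L dB): F_i = 10^(NF_i/10), G_i = 10^(G_i,dB/10)
  Stage 1: F_1 = 10^(0.419/10) = 1.101, G_1 = 10^(15.5/10) = 35.48
  Stage 2: F_2 = 10^(3.60/10) = 2.291, G_2 = 10^(12.5/10) = 17.78
  Stage 3: F_3 = 10^(7.23/10) = 5.284, G_3 = 10^(−5.07/10) = 0.3112
Friis cascade:
  F = 1.101 + (2.291 − 1)/35.48 + (5.284 − 1)/631.0 = 1.144
NF = 10 log₁₀(1.144) = 0.59 dB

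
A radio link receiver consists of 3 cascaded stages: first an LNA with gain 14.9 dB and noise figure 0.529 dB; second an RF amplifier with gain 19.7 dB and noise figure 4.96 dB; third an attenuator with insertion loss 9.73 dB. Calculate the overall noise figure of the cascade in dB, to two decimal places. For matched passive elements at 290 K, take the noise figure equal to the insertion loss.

0.80 dB

Convert to linear (a loss of L dB is a gain of −L dB): F_i = 10^(NF_i/10), G_i = 10^(G_i,dB/10)
  Stage 1: F_1 = 10^(0.529/10) = 1.130, G_1 = 10^(14.9/10) = 30.90
  Stage 2: F_2 = 10^(4.96/10) = 3.133, G_2 = 10^(19.7/10) = 93.33
  Stage 3: F_3 = 10^(9.73/10) = 9.397, G_3 = 10^(−9.73/10) = 0.1064
Friis cascade:
  F = 1.130 + (3.133 − 1)/30.90 + (9.397 − 1)/2884 = 1.201
NF = 10 log₁₀(1.201) = 0.80 dB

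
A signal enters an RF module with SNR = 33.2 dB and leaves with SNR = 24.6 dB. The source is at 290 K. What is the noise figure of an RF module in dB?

NF (dB) = SNR_in(dB) − SNR_out(dB) when the source is at T₀
NF = 33.2 − 24.6 = 8.6 dB

8.6 dB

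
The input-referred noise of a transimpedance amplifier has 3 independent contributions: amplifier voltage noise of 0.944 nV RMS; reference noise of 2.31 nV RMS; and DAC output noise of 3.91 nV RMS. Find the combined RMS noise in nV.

4.64 nV

Uncorrelated sources add in power (mean-square): V_tot = √(ΣV_i²)
V_tot = √[(9.44×10⁻¹⁰)² + (2.31×10⁻⁹)² + (3.91×10⁻⁹)²] = 4.64×10⁻⁹ V = 4.64 nV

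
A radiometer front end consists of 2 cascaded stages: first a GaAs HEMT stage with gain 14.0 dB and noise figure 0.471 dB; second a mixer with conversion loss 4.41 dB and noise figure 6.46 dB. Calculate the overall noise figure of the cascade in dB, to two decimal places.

Convert to linear (a loss of L dB is a gain of −L dB): F_i = 10^(NF_i/10), G_i = 10^(G_i,dB/10)
  Stage 1: F_1 = 10^(0.471/10) = 1.115, G_1 = 10^(14.0/10) = 25.12
  Stage 2: F_2 = 10^(6.46/10) = 4.426, G_2 = 10^(−4.41/10) = 0.3622
Friis cascade:
  F = 1.115 + (4.426 − 1)/25.12 = 1.251
NF = 10 log₁₀(1.251) = 0.97 dB

0.97 dB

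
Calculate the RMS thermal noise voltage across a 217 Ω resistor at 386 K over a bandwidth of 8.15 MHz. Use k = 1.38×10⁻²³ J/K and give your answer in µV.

V_n = √(4kTRB)
4kTRB = 4 × 1.38×10⁻²³ × 386 × 2.17×10² × 8.15×10⁶ = 3.77×10⁻¹¹ V²
V_n = √(3.77×10⁻¹¹) = 6.14×10⁻⁶ V = 6.14 µV

6.14 µV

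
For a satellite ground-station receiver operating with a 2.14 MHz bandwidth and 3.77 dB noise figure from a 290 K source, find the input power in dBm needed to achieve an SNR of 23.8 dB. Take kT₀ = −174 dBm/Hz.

Sensitivity = −174 + 10 log₁₀(B) + NF + SNR_min
= −174 + 63.3 + 3.77 + 23.8
= −83.13 dBm → −83.1 dBm

−83.1 dBm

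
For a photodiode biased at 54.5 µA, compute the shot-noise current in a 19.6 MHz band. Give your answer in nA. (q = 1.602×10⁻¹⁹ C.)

I_n = √(2qI·B)
2qI·B = 2 × 1.602×10⁻¹⁹ × 5.45×10⁻⁵ × 1.96×10⁷ = 3.42×10⁻¹⁶ A²
I_n = √(3.42×10⁻¹⁶) = 1.85×10⁻⁸ A = 18.5 nA

18.5 nA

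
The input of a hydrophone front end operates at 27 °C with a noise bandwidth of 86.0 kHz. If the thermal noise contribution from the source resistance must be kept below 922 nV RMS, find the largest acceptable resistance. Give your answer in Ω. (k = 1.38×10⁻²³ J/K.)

T = 27 °C + 273.15 = 300.15 K
Johnson–Nyquist: V_n = √(4kTRB) ⇒ R = V_n² / (4kTB)
4kTB = 4 × 1.38×10⁻²³ × 300.15 × 8.60×10⁴ = 1.42×10⁻¹⁵
R = (9.22×10⁻⁷)² / 1.42×10⁻¹⁵ = 5.97×10² Ω = 597 Ω

597 Ω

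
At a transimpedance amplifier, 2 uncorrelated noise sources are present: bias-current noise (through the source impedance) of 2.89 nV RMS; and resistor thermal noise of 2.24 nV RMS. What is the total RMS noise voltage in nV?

Uncorrelated sources add in power (mean-square): V_tot = √(ΣV_i²)
V_tot = √[(2.89×10⁻⁹)² + (2.24×10⁻⁹)²] = 3.66×10⁻⁹ V = 3.66 nV

3.66 nV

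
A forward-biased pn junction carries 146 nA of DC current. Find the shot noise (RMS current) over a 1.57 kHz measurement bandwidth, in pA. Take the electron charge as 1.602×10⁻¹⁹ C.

8.57 pA

I_n = √(2qI·B)
2qI·B = 2 × 1.602×10⁻¹⁹ × 1.46×10⁻⁷ × 1.57×10³ = 7.34×10⁻²³ A²
I_n = √(7.34×10⁻²³) = 8.57×10⁻¹² A = 8.57 pA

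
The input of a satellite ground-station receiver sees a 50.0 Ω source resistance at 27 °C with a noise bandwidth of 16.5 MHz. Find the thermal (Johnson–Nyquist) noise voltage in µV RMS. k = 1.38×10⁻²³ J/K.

T = 27 °C + 273.15 = 300.15 K
V_n = √(4kTRB)
4kTRB = 4 × 1.38×10⁻²³ × 300.15 × 5.00×10¹ × 1.65×10⁷ = 1.37×10⁻¹¹ V²
V_n = √(1.37×10⁻¹¹) = 3.70×10⁻⁶ V = 3.70 µV

3.70 µV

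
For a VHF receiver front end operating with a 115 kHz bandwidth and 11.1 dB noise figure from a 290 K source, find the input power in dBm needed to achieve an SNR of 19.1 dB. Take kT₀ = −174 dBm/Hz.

−93.2 dBm

Sensitivity = −174 + 10 log₁₀(B) + NF + SNR_min
= −174 + 50.61 + 11.1 + 19.1
= −93.19 dBm → −93.2 dBm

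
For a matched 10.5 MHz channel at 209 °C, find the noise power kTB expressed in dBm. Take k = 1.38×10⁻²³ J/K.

T = 209 °C + 273.15 = 482.15 K
P_n = kTB = 1.38×10⁻²³ × 482.15 × 1.05×10⁷ = 6.99×10⁻¹⁴ W
In dBm: 10 log₁₀(6.99×10⁻¹⁴ / 10⁻³) = −101.6 dBm

−101.6 dBm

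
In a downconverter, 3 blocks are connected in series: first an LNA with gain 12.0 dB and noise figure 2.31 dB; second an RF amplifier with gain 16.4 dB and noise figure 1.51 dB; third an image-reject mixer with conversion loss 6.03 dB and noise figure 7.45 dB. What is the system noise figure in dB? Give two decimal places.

2.39 dB

Convert to linear (a loss of L dB is a gain of −L dB): F_i = 10^(NF_i/10), G_i = 10^(G_i,dB/10)
  Stage 1: F_1 = 10^(2.31/10) = 1.702, G_1 = 10^(12.0/10) = 15.85
  Stage 2: F_2 = 10^(1.51/10) = 1.416, G_2 = 10^(16.4/10) = 43.65
  Stage 3: F_3 = 10^(7.45/10) = 5.559, G_3 = 10^(−6.03/10) = 0.2495
Friis cascade:
  F = 1.702 + (1.416 − 1)/15.85 + (5.559 − 1)/691.8 = 1.735
NF = 10 log₁₀(1.735) = 2.39 dB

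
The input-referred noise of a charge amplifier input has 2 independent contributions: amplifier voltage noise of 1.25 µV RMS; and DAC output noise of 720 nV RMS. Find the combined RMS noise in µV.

1.44 µV

Uncorrelated sources add in power (mean-square): V_tot = √(ΣV_i²)
V_tot = √[(1.25×10⁻⁶)² + (7.20×10⁻⁷)²] = 1.44×10⁻⁶ V = 1.44 µV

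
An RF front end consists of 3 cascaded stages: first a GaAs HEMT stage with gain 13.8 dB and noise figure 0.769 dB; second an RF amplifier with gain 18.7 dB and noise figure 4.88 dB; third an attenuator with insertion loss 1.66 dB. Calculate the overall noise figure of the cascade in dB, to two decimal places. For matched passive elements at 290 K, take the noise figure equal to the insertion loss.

1.07 dB

Convert to linear (a loss of L dB is a gain of −L dB): F_i = 10^(NF_i/10), G_i = 10^(G_i,dB/10)
  Stage 1: F_1 = 10^(0.769/10) = 1.194, G_1 = 10^(13.8/10) = 23.99
  Stage 2: F_2 = 10^(4.88/10) = 3.076, G_2 = 10^(18.7/10) = 74.13
  Stage 3: F_3 = 10^(1.66/10) = 1.466, G_3 = 10^(−1.66/10) = 0.6823
Friis cascade:
  F = 1.194 + (3.076 − 1)/23.99 + (1.466 − 1)/1778 = 1.281
NF = 10 log₁₀(1.281) = 1.07 dB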